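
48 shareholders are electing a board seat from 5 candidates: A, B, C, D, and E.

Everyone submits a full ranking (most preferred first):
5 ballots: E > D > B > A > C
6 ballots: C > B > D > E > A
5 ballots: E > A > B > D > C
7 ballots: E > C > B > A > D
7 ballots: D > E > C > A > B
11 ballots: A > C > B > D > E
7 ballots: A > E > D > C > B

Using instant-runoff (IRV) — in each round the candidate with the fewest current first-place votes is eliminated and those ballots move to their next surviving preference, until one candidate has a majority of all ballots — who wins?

Round 1: A 18, B 0, C 6, D 7, E 17. B eliminated.
Round 2: A 18, C 6, D 7, E 17. C eliminated.
Round 3: A 18, D 13, E 17. D eliminated.
Round 4: A 18, E 30. E has a majority (≥25).

E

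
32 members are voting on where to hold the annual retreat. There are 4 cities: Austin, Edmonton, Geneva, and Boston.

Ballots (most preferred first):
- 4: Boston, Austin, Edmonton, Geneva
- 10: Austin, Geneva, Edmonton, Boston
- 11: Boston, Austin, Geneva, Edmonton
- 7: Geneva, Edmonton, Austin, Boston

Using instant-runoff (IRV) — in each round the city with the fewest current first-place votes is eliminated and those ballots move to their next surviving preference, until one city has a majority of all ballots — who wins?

Round 1: Austin 10, Edmonton 0, Geneva 7, Boston 15. Edmonton eliminated.
Round 2: Austin 10, Geneva 7, Boston 15. Geneva eliminated.
Round 3: Austin 17, Boston 15. Austin has a majority (≥17).

Austin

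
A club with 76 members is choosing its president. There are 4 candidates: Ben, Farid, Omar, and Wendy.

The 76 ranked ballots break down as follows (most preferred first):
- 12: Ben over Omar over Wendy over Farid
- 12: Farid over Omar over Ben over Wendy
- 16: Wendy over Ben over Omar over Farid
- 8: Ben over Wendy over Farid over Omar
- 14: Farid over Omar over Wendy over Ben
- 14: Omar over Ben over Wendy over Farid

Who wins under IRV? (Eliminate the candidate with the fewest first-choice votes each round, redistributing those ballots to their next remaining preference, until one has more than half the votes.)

Round 1: Ben 20, Farid 26, Omar 14, Wendy 16. Omar eliminated.
Round 2: Ben 34, Farid 26, Wendy 16. Wendy eliminated.
Round 3: Ben 50, Farid 26. Ben has a majority (≥39).

Ben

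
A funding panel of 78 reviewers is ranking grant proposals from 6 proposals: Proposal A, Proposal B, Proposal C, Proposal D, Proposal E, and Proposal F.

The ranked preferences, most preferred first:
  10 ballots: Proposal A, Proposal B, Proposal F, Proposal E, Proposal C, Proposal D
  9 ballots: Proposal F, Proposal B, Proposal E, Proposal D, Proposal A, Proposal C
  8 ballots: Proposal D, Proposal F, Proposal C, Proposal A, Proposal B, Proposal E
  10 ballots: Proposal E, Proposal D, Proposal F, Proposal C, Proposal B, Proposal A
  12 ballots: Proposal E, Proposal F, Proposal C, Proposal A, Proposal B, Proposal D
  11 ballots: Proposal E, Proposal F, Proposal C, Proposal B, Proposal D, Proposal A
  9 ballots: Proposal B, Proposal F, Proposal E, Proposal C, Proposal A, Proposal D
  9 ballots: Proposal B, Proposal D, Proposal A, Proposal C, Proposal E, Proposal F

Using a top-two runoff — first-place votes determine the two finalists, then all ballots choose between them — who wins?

Proposal B

Round 1 first-place votes: Proposal A 10, Proposal B 18, Proposal C 0, Proposal D 8, Proposal E 33, Proposal F 9. Proposal E and Proposal B advance.
Runoff: Proposal E is ranked above Proposal B on 33 ballots, Proposal B above Proposal E on 45.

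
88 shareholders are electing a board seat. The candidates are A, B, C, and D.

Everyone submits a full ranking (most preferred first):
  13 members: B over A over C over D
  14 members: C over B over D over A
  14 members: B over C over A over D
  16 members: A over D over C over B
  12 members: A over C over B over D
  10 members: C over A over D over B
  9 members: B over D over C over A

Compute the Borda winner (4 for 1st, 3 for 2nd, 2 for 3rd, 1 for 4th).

C

A: 13×3 + 14×1 + 14×2 + 16×4 + 12×4 + 10×3 + 9×1 = 232
B: 13×4 + 14×3 + 14×4 + 16×1 + 12×2 + 10×1 + 9×4 = 236
C: 13×2 + 14×4 + 14×3 + 16×2 + 12×3 + 10×4 + 9×2 = 250
D: 13×1 + 14×2 + 14×1 + 16×3 + 12×1 + 10×2 + 9×3 = 162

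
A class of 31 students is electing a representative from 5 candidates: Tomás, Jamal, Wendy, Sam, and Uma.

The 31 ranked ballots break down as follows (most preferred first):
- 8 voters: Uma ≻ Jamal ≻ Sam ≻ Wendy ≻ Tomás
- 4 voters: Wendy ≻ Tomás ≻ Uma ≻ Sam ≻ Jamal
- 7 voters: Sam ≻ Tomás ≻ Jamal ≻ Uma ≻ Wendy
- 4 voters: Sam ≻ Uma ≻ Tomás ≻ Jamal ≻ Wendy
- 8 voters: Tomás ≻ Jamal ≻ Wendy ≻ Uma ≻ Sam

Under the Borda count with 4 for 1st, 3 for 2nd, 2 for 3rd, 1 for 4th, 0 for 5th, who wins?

Tomás

Tomás: 8×0 + 4×3 + 7×3 + 4×2 + 8×4 = 73
Jamal: 8×3 + 4×0 + 7×2 + 4×1 + 8×3 = 66
Wendy: 8×1 + 4×4 + 7×0 + 4×0 + 8×2 = 40
Sam: 8×2 + 4×1 + 7×4 + 4×4 + 8×0 = 64
Uma: 8×4 + 4×2 + 7×1 + 4×3 + 8×1 = 67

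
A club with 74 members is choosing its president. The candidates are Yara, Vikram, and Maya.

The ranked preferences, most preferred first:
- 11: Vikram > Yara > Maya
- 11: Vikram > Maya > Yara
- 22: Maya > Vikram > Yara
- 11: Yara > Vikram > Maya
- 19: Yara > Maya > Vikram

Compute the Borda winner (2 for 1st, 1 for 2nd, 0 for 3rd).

Vikram

Yara: 11×1 + 11×0 + 22×0 + 11×2 + 19×2 = 71
Vikram: 11×2 + 11×2 + 22×1 + 11×1 + 19×0 = 77
Maya: 11×0 + 11×1 + 22×2 + 11×0 + 19×1 = 74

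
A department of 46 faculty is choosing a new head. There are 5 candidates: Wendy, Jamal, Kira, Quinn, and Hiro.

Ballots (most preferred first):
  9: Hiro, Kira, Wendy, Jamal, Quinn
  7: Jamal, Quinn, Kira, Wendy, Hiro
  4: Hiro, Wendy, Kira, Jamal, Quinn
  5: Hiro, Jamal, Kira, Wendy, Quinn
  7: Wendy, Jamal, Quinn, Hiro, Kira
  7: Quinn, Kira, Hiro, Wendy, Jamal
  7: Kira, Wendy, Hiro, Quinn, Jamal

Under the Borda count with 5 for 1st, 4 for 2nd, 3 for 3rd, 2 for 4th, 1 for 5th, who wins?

Wendy: 9×3 + 7×2 + 4×4 + 5×2 + 7×5 + 7×2 + 7×4 = 144
Jamal: 9×2 + 7×5 + 4×2 + 5×4 + 7×4 + 7×1 + 7×1 = 123
Kira: 9×4 + 7×3 + 4×3 + 5×3 + 7×1 + 7×4 + 7×5 = 154
Quinn: 9×1 + 7×4 + 4×1 + 5×1 + 7×3 + 7×5 + 7×2 = 116
Hiro: 9×5 + 7×1 + 4×5 + 5×5 + 7×2 + 7×3 + 7×3 = 153

Kira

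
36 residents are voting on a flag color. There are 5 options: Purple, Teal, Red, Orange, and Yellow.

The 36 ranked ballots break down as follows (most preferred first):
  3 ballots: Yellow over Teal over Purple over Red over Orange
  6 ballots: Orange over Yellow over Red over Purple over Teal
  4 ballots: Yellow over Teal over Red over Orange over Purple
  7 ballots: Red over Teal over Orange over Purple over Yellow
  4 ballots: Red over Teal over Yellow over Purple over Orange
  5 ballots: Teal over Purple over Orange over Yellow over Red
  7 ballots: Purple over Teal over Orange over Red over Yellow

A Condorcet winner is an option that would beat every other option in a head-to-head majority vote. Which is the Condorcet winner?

Teal vs Purple: 23–13
Teal vs Red: 19–17
Teal vs Orange: 30–6
Teal vs Yellow: 23–13
Teal beats every other option.

Teal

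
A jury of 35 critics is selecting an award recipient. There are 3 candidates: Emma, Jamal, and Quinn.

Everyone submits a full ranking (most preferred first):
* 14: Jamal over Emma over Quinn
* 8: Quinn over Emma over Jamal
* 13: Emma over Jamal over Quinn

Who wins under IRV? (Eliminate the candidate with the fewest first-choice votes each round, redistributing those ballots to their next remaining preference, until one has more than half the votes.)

Emma

Round 1: Emma 13, Jamal 14, Quinn 8. Quinn eliminated.
Round 2: Emma 21, Jamal 14. Emma has a majority (≥18).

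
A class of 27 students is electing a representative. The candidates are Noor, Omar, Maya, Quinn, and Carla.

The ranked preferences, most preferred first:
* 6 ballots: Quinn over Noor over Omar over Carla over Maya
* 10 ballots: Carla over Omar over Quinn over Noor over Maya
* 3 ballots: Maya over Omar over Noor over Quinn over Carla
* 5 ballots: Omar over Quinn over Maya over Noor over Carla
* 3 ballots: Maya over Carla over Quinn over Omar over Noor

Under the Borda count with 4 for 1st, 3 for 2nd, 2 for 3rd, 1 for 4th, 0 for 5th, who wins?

Omar

Noor: 6×3 + 10×1 + 3×2 + 5×1 + 3×0 = 39
Omar: 6×2 + 10×3 + 3×3 + 5×4 + 3×1 = 74
Maya: 6×0 + 10×0 + 3×4 + 5×2 + 3×4 = 34
Quinn: 6×4 + 10×2 + 3×1 + 5×3 + 3×2 = 68
Carla: 6×1 + 10×4 + 3×0 + 5×0 + 3×3 = 55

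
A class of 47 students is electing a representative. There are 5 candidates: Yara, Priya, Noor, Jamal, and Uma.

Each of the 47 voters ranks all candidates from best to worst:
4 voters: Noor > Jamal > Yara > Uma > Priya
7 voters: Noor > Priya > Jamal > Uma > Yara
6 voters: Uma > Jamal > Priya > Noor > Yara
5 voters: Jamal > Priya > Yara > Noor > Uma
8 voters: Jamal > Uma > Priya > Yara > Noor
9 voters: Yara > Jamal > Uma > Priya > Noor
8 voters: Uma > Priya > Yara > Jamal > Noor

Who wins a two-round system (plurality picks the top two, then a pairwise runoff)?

Round 1 first-place votes: Yara 9, Priya 0, Noor 11, Jamal 13, Uma 14. Uma and Jamal advance.
Runoff: Uma is ranked above Jamal on 14 ballots, Jamal above Uma on 33.

Jamal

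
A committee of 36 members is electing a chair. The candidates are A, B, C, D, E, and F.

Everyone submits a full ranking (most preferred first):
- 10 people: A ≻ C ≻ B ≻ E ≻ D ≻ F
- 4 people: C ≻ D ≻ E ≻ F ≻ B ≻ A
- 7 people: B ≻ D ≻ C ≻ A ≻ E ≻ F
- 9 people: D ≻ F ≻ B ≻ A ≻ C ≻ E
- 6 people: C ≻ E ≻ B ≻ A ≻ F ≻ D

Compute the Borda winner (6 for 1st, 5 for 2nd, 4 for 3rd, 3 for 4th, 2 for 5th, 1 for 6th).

A: 10×6 + 4×1 + 7×3 + 9×3 + 6×3 = 130
B: 10×4 + 4×2 + 7×6 + 9×4 + 6×4 = 150
C: 10×5 + 4×6 + 7×4 + 9×2 + 6×6 = 156
D: 10×2 + 4×5 + 7×5 + 9×6 + 6×1 = 135
E: 10×3 + 4×4 + 7×2 + 9×1 + 6×5 = 99
F: 10×1 + 4×3 + 7×1 + 9×5 + 6×2 = 86

C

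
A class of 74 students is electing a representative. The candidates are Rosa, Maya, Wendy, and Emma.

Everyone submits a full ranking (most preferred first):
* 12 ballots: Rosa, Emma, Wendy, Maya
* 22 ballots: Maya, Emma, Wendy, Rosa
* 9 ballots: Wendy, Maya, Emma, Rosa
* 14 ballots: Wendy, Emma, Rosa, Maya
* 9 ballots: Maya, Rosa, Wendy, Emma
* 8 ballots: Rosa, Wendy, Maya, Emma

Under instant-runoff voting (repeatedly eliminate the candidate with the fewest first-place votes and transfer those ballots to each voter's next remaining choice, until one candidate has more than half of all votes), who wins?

Wendy

Round 1: Rosa 20, Maya 31, Wendy 23, Emma 0. Emma eliminated.
Round 2: Rosa 20, Maya 31, Wendy 23. Rosa eliminated.
Round 3: Maya 31, Wendy 43. Wendy has a majority (≥38).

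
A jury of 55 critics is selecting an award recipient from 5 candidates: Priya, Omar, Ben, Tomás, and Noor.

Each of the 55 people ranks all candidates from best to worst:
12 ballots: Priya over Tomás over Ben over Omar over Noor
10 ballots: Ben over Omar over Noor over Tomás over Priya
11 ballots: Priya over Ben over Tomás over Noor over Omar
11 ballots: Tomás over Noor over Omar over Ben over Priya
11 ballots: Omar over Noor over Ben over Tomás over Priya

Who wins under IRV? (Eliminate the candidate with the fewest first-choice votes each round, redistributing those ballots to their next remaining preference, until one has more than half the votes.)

Round 1: Priya 23, Omar 11, Ben 10, Tomás 11, Noor 0. Noor eliminated.
Round 2: Priya 23, Omar 11, Ben 10, Tomás 11. Ben eliminated.
Round 3: Priya 23, Omar 21, Tomás 11. Tomás eliminated.
Round 4: Priya 23, Omar 32. Omar has a majority (≥28).

Omar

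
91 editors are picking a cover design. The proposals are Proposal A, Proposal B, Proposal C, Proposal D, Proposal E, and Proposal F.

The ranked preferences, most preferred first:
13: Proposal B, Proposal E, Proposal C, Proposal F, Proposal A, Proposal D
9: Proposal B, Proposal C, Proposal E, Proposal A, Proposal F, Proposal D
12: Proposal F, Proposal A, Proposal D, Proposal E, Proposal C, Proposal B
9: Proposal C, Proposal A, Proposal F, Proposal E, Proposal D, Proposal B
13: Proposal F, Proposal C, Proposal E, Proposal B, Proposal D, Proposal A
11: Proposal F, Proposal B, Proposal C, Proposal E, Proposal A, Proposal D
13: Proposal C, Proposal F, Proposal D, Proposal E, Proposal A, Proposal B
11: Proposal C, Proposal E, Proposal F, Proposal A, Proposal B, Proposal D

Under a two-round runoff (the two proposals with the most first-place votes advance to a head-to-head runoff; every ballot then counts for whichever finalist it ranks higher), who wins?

Proposal C

Round 1 first-place votes: Proposal A 0, Proposal B 22, Proposal C 33, Proposal D 0, Proposal E 0, Proposal F 36. Proposal F and Proposal C advance.
Runoff: Proposal F is ranked above Proposal C on 36 ballots, Proposal C above Proposal F on 55.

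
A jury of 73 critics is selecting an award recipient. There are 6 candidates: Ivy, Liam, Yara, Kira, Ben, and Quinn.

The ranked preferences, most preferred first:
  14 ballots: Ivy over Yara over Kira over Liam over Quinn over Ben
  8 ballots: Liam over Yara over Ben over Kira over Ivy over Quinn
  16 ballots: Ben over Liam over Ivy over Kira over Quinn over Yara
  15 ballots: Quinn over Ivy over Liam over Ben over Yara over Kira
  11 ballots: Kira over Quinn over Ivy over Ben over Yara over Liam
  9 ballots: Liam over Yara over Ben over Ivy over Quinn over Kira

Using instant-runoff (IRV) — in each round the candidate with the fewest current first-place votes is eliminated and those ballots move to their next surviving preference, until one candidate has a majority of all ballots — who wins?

Round 1: Ivy 14, Liam 17, Yara 0, Kira 11, Ben 16, Quinn 15. Yara eliminated.
Round 2: Ivy 14, Liam 17, Kira 11, Ben 16, Quinn 15. Kira eliminated.
Round 3: Ivy 14, Liam 17, Ben 16, Quinn 26. Ivy eliminated.
Round 4: Liam 31, Ben 16, Quinn 26. Ben eliminated.
Round 5: Liam 47, Quinn 26. Liam has a majority (≥37).

Liam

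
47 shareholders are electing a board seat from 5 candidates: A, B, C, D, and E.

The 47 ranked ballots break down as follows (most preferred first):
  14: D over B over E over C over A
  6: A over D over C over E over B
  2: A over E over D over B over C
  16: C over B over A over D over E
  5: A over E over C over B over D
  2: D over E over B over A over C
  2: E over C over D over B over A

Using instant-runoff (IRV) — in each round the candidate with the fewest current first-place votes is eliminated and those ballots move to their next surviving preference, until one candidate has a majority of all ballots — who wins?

Round 1: A 13, B 0, C 16, D 16, E 2. B eliminated.
Round 2: A 13, C 16, D 16, E 2. E eliminated.
Round 3: A 13, C 18, D 16. A eliminated.
Round 4: C 23, D 24. D has a majority (≥24).

D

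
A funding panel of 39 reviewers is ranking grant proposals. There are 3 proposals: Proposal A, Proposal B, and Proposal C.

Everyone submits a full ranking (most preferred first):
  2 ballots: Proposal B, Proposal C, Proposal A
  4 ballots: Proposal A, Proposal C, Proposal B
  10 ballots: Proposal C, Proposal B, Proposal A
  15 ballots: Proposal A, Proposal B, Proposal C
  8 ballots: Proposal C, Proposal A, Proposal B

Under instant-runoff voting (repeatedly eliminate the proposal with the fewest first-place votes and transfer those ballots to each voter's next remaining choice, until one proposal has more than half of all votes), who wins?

Proposal C

Round 1: Proposal A 19, Proposal B 2, Proposal C 18. Proposal B eliminated.
Round 2: Proposal A 19, Proposal C 20. Proposal C has a majority (≥20).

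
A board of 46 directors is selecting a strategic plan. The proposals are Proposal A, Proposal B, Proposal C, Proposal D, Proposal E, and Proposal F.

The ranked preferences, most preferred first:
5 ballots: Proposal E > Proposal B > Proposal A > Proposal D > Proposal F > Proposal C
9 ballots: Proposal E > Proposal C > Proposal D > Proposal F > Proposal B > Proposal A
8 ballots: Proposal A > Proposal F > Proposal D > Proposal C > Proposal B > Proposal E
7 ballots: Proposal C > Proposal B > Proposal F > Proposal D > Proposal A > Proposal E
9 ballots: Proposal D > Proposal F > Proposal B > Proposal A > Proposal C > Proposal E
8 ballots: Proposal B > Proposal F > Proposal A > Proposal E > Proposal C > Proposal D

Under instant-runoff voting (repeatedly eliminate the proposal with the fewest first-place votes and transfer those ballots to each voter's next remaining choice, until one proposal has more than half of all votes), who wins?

Round 1: Proposal A 8, Proposal B 8, Proposal C 7, Proposal D 9, Proposal E 14, Proposal F 0. Proposal F eliminated.
Round 2: Proposal A 8, Proposal B 8, Proposal C 7, Proposal D 9, Proposal E 14. Proposal C eliminated.
Round 3: Proposal A 8, Proposal B 15, Proposal D 9, Proposal E 14. Proposal A eliminated.
Round 4: Proposal B 15, Proposal D 17, Proposal E 14. Proposal E eliminated.
Round 5: Proposal B 20, Proposal D 26. Proposal D has a majority (≥24).

Proposal D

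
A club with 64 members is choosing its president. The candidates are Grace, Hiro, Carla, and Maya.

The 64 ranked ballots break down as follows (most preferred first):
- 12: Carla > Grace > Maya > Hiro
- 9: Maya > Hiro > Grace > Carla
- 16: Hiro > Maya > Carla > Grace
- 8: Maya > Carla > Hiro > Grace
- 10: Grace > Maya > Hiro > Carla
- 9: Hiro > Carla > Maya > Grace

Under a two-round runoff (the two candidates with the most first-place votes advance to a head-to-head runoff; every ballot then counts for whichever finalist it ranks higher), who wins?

Maya

Round 1 first-place votes: Grace 10, Hiro 25, Carla 12, Maya 17. Hiro and Maya advance.
Runoff: Hiro is ranked above Maya on 25 ballots, Maya above Hiro on 39.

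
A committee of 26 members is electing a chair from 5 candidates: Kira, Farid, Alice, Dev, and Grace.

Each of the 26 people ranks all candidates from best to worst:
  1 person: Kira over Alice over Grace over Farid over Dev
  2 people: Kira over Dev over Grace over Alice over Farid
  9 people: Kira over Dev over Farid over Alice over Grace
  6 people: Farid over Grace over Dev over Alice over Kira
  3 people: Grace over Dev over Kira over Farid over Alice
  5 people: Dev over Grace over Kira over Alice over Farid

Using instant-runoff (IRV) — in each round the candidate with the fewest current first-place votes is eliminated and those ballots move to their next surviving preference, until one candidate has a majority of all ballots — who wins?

Dev

Round 1: Kira 12, Farid 6, Alice 0, Dev 5, Grace 3. Alice eliminated.
Round 2: Kira 12, Farid 6, Dev 5, Grace 3. Grace eliminated.
Round 3: Kira 12, Farid 6, Dev 8. Farid eliminated.
Round 4: Kira 12, Dev 14. Dev has a majority (≥14).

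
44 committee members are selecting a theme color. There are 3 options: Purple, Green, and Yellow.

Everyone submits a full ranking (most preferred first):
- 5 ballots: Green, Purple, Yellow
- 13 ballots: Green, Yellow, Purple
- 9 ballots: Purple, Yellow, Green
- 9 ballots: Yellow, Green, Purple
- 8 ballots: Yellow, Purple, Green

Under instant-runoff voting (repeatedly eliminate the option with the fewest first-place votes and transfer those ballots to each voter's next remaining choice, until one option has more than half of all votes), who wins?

Round 1: Purple 9, Green 18, Yellow 17. Purple eliminated.
Round 2: Green 18, Yellow 26. Yellow has a majority (≥23).

Yellow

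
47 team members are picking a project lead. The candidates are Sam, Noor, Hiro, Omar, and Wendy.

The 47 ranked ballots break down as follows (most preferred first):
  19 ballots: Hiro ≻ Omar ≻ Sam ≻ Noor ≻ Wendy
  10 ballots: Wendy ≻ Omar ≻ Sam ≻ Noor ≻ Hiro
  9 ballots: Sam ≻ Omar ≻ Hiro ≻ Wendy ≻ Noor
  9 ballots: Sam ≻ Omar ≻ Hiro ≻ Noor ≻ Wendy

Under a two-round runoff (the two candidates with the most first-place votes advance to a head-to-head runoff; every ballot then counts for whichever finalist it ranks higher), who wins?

Sam

Round 1 first-place votes: Sam 18, Noor 0, Hiro 19, Omar 0, Wendy 10. Hiro and Sam advance.
Runoff: Hiro is ranked above Sam on 19 ballots, Sam above Hiro on 28.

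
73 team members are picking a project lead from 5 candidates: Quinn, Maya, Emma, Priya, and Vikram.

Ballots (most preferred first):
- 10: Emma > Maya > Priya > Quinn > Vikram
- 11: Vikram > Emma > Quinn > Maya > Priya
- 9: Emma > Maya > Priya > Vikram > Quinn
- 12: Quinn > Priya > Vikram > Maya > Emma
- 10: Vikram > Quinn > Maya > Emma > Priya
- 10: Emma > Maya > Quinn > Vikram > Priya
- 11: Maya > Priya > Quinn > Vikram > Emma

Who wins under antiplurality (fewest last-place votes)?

Maya

Last-place votes: Quinn 9, Maya 0, Emma 23, Priya 31, Vikram 10.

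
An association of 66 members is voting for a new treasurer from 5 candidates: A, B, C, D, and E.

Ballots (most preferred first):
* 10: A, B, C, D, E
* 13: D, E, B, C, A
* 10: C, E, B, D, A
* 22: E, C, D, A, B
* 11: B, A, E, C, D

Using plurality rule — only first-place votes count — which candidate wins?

E

First-place votes: A 10, B 11, C 10, D 13, E 22.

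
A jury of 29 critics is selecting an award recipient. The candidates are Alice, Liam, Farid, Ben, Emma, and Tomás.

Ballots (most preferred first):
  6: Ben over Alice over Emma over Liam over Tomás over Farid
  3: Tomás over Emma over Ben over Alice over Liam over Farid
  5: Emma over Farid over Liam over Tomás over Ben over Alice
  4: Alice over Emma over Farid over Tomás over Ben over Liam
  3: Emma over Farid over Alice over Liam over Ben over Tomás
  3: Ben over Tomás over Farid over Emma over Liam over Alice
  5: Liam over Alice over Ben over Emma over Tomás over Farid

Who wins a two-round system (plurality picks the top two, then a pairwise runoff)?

Round 1 first-place votes: Alice 4, Liam 5, Farid 0, Ben 9, Emma 8, Tomás 3. Ben and Emma advance.
Runoff: Ben is ranked above Emma on 14 ballots, Emma above Ben on 15.

Emma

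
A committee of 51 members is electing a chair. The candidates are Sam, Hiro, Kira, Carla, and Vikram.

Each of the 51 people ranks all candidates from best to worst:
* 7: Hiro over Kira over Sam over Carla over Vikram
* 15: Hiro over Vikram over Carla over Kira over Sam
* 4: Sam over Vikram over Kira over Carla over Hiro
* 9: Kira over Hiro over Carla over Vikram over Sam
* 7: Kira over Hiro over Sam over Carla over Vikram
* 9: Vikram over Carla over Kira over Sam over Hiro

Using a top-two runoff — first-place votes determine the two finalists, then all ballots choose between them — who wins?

Kira

Round 1 first-place votes: Sam 4, Hiro 22, Kira 16, Carla 0, Vikram 9. Hiro and Kira advance.
Runoff: Hiro is ranked above Kira on 22 ballots, Kira above Hiro on 29.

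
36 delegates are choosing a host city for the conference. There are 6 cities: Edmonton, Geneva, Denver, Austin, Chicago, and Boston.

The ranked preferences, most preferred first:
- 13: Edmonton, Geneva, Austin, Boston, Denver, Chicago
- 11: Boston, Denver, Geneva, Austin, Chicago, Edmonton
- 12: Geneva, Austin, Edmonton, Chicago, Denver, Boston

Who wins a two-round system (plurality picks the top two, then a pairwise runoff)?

Geneva

Round 1 first-place votes: Edmonton 13, Geneva 12, Denver 0, Austin 0, Chicago 0, Boston 11. Edmonton and Geneva advance.
Runoff: Edmonton is ranked above Geneva on 13 ballots, Geneva above Edmonton on 23.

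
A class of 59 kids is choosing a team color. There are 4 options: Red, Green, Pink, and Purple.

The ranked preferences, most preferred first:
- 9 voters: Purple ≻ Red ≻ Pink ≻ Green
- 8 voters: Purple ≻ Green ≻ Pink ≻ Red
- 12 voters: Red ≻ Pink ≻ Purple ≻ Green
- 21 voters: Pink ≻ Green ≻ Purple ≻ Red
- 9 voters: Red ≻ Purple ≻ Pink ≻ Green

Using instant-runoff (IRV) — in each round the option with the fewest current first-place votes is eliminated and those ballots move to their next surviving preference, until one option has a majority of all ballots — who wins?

Red

Round 1: Red 21, Green 0, Pink 21, Purple 17. Green eliminated.
Round 2: Red 21, Pink 21, Purple 17. Purple eliminated.
Round 3: Red 30, Pink 29. Red has a majority (≥30).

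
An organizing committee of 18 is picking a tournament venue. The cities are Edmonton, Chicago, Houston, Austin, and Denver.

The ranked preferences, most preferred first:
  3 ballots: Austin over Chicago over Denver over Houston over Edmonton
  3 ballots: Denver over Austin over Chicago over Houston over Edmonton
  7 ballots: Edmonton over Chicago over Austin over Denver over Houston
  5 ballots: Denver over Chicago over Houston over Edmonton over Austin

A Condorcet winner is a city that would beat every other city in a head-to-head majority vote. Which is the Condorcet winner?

Chicago

Chicago vs Edmonton: 11–7
Chicago vs Houston: 18–0
Chicago vs Austin: 12–6
Chicago vs Denver: 10–8
Chicago beats every other city.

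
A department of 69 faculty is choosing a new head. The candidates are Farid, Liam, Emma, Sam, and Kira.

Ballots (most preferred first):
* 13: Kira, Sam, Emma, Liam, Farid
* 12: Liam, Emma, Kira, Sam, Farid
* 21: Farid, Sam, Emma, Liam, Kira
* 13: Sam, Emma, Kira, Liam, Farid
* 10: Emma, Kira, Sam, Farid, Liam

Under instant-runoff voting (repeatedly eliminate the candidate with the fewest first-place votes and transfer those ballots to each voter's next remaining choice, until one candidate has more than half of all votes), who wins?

Kira

Round 1: Farid 21, Liam 12, Emma 10, Sam 13, Kira 13. Emma eliminated.
Round 2: Farid 21, Liam 12, Sam 13, Kira 23. Liam eliminated.
Round 3: Farid 21, Sam 13, Kira 35. Kira has a majority (≥35).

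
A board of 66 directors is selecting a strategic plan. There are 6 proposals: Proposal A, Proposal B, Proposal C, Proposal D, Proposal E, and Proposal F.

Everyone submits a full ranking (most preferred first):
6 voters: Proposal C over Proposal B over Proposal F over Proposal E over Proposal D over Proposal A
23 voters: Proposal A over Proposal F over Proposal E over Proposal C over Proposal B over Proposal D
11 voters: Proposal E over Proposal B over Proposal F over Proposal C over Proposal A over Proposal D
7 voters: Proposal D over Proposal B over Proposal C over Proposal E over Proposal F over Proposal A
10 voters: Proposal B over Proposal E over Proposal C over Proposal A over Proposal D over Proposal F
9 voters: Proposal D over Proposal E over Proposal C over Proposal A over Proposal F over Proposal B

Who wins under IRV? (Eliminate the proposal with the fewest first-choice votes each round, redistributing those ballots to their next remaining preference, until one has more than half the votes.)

Proposal B

Round 1: Proposal A 23, Proposal B 10, Proposal C 6, Proposal D 16, Proposal E 11, Proposal F 0. Proposal F eliminated.
Round 2: Proposal A 23, Proposal B 10, Proposal C 6, Proposal D 16, Proposal E 11. Proposal C eliminated.
Round 3: Proposal A 23, Proposal B 16, Proposal D 16, Proposal E 11. Proposal E eliminated.
Round 4: Proposal A 23, Proposal B 27, Proposal D 16. Proposal D eliminated.
Round 5: Proposal A 32, Proposal B 34. Proposal B has a majority (≥34).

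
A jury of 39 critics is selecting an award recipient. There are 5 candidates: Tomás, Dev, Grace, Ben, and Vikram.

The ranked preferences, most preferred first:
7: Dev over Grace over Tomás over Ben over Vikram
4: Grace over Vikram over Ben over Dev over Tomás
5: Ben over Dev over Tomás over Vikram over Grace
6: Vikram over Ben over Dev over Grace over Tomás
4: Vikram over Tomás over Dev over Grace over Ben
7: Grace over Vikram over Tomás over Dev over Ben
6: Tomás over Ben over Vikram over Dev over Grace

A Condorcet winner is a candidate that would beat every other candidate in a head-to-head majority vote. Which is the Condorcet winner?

Vikram

Vikram vs Tomás: 21–18
Vikram vs Dev: 27–12
Vikram vs Grace: 21–18
Vikram vs Ben: 21–18
Vikram beats every other candidate.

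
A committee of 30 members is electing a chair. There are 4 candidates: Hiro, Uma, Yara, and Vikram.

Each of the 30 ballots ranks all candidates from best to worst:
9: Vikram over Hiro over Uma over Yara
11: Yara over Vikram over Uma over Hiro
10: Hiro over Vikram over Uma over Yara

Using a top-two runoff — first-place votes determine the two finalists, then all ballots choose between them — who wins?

Round 1 first-place votes: Hiro 10, Uma 0, Yara 11, Vikram 9. Yara and Hiro advance.
Runoff: Yara is ranked above Hiro on 11 ballots, Hiro above Yara on 19.

Hiro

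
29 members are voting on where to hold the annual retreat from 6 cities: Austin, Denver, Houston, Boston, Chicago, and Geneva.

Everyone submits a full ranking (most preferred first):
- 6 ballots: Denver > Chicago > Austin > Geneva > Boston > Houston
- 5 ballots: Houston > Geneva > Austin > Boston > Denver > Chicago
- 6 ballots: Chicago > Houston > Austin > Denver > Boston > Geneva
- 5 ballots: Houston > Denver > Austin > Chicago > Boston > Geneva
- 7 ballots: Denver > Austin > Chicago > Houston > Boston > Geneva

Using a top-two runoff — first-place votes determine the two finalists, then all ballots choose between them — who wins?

Houston

Round 1 first-place votes: Austin 0, Denver 13, Houston 10, Boston 0, Chicago 6, Geneva 0. Denver and Houston advance.
Runoff: Denver is ranked above Houston on 13 ballots, Houston above Denver on 16.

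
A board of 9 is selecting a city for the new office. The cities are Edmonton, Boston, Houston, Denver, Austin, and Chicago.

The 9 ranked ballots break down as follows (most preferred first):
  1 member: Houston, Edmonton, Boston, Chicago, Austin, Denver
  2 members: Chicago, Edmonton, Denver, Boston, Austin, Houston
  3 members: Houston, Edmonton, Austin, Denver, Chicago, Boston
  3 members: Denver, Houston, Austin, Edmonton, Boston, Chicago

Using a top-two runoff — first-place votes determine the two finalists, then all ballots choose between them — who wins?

Denver

Round 1 first-place votes: Edmonton 0, Boston 0, Houston 4, Denver 3, Austin 0, Chicago 2. Houston and Denver advance.
Runoff: Houston is ranked above Denver on 4 ballots, Denver above Houston on 5.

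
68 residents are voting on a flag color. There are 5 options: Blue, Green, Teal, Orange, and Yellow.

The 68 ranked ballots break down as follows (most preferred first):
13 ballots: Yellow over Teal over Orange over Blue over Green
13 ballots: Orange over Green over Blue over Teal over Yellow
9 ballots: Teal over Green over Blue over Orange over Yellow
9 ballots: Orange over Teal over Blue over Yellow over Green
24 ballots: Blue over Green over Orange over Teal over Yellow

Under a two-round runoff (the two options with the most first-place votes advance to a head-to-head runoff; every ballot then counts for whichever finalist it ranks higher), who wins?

Orange

Round 1 first-place votes: Blue 24, Green 0, Teal 9, Orange 22, Yellow 13. Blue and Orange advance.
Runoff: Blue is ranked above Orange on 33 ballots, Orange above Blue on 35.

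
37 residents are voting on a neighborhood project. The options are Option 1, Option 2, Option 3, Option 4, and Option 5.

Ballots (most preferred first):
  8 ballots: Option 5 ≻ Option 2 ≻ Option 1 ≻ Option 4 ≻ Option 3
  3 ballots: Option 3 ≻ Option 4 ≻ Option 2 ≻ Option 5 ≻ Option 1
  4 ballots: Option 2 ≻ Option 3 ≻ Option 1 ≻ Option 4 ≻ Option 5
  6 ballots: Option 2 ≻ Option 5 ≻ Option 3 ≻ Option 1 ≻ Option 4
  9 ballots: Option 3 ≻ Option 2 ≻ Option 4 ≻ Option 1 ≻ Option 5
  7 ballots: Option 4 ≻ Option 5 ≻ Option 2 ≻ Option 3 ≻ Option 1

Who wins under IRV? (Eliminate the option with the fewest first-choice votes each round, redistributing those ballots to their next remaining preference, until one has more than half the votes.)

Round 1: Option 1 0, Option 2 10, Option 3 12, Option 4 7, Option 5 8. Option 1 eliminated.
Round 2: Option 2 10, Option 3 12, Option 4 7, Option 5 8. Option 4 eliminated.
Round 3: Option 2 10, Option 3 12, Option 5 15. Option 2 eliminated.
Round 4: Option 3 16, Option 5 21. Option 5 has a majority (≥19).

Option 5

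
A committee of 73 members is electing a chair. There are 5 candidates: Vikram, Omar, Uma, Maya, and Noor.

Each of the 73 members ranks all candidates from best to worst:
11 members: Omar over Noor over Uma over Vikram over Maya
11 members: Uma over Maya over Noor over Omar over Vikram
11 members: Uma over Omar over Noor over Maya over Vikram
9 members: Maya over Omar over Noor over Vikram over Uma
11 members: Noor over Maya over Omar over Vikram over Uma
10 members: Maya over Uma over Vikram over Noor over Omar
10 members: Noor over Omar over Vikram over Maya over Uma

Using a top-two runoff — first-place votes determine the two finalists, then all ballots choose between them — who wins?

Noor

Round 1 first-place votes: Vikram 0, Omar 11, Uma 22, Maya 19, Noor 21. Uma and Noor advance.
Runoff: Uma is ranked above Noor on 32 ballots, Noor above Uma on 41.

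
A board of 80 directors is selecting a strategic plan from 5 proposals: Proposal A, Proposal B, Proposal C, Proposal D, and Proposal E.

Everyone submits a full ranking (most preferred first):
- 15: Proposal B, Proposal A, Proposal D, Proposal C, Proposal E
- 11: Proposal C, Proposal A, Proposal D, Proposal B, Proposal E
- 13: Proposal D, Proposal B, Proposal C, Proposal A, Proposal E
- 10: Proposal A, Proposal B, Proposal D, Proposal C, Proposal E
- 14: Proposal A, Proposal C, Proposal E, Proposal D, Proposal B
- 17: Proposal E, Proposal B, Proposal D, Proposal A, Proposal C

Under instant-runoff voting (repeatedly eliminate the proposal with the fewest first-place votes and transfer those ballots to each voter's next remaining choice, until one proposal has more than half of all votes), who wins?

Round 1: Proposal A 24, Proposal B 15, Proposal C 11, Proposal D 13, Proposal E 17. Proposal C eliminated.
Round 2: Proposal A 35, Proposal B 15, Proposal D 13, Proposal E 17. Proposal D eliminated.
Round 3: Proposal A 35, Proposal B 28, Proposal E 17. Proposal E eliminated.
Round 4: Proposal A 35, Proposal B 45. Proposal B has a majority (≥41).

Proposal B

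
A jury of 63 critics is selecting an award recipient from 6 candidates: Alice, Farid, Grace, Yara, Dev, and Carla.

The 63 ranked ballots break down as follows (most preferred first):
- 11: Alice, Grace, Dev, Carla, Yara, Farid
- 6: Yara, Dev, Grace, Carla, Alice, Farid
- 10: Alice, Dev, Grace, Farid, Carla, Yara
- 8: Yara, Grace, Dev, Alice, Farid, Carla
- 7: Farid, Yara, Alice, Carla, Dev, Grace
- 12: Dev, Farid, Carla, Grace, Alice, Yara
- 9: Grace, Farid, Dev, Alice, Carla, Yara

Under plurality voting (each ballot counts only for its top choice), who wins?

Alice

First-place votes: Alice 21, Farid 7, Grace 9, Yara 14, Dev 12, Carla 0.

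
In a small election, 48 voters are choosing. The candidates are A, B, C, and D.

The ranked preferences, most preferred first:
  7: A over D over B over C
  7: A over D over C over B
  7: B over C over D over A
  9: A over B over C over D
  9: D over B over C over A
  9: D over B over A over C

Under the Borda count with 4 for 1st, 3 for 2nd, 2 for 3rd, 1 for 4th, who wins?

A: 7×4 + 7×4 + 7×1 + 9×4 + 9×1 + 9×2 = 126
B: 7×2 + 7×1 + 7×4 + 9×3 + 9×3 + 9×3 = 130
C: 7×1 + 7×2 + 7×3 + 9×2 + 9×2 + 9×1 = 87
D: 7×3 + 7×3 + 7×2 + 9×1 + 9×4 + 9×4 = 137

D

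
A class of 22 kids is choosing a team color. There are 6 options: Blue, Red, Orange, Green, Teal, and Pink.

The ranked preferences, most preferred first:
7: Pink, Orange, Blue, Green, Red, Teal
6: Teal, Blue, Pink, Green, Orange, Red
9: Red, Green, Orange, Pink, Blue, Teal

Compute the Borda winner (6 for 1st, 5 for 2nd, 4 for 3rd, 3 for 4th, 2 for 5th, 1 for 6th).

Blue: 7×4 + 6×5 + 9×2 = 76
Red: 7×2 + 6×1 + 9×6 = 74
Orange: 7×5 + 6×2 + 9×4 = 83
Green: 7×3 + 6×3 + 9×5 = 84
Teal: 7×1 + 6×6 + 9×1 = 52
Pink: 7×6 + 6×4 + 9×3 = 93

Pink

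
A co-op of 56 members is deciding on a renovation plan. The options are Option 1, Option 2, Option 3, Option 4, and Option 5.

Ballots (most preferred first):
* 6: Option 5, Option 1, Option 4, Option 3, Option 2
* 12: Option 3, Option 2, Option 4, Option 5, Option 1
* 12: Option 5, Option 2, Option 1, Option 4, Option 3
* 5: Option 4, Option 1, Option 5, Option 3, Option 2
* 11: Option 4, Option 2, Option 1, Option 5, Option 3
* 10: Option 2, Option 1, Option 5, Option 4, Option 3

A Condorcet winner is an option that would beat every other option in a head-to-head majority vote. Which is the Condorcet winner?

Option 2 vs Option 1: 45–11
Option 2 vs Option 3: 33–23
Option 2 vs Option 4: 34–22
Option 2 vs Option 5: 33–23
Option 2 beats every other option.

Option 2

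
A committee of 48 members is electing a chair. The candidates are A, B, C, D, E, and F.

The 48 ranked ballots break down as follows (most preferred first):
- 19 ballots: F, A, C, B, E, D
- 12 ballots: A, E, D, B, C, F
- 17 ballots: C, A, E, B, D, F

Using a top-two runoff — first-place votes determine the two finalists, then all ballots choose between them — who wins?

C

Round 1 first-place votes: A 12, B 0, C 17, D 0, E 0, F 19. F and C advance.
Runoff: F is ranked above C on 19 ballots, C above F on 29.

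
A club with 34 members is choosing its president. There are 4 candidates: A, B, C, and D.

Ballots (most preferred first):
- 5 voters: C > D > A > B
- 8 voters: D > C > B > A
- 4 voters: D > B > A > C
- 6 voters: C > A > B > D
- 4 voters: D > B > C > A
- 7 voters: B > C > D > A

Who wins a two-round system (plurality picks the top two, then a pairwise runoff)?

C

Round 1 first-place votes: A 0, B 7, C 11, D 16. D and C advance.
Runoff: D is ranked above C on 16 ballots, C above D on 18.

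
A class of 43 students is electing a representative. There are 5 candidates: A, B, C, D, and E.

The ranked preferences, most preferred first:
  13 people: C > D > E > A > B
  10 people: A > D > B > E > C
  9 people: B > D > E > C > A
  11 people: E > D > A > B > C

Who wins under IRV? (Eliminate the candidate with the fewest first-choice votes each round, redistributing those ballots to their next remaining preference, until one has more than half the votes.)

Round 1: A 10, B 9, C 13, D 0, E 11. D eliminated.
Round 2: A 10, B 9, C 13, E 11. B eliminated.
Round 3: A 10, C 13, E 20. A eliminated.
Round 4: C 13, E 30. E has a majority (≥22).

E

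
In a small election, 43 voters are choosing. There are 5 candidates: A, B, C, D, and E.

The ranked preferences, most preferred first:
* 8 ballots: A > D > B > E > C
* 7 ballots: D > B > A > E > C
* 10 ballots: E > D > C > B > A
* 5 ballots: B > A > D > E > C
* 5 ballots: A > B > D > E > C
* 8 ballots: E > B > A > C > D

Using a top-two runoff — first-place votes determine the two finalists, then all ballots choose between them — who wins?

A

Round 1 first-place votes: A 13, B 5, C 0, D 7, E 18. E and A advance.
Runoff: E is ranked above A on 18 ballots, A above E on 25.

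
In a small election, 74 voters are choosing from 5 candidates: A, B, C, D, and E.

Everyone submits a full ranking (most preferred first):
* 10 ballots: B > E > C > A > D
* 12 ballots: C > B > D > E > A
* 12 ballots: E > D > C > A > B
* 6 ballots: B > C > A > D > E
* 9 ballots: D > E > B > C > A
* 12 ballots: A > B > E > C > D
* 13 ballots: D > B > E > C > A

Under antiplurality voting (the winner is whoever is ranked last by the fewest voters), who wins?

C

Last-place votes: A 34, B 12, C 0, D 22, E 6.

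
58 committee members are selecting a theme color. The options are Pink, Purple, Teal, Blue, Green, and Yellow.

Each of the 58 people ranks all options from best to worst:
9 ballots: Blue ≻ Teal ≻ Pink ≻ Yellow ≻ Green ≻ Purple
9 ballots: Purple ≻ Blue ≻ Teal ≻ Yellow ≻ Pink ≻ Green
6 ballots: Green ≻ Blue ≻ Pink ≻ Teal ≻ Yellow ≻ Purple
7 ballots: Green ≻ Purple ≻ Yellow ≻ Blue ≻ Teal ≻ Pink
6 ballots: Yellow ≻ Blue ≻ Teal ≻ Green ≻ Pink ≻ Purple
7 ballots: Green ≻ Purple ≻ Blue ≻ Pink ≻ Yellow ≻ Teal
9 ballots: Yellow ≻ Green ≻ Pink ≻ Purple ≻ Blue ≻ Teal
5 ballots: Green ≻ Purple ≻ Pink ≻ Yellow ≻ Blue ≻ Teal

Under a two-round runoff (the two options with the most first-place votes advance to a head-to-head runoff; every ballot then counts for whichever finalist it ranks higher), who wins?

Round 1 first-place votes: Pink 0, Purple 9, Teal 0, Blue 9, Green 25, Yellow 15. Green and Yellow advance.
Runoff: Green is ranked above Yellow on 25 ballots, Yellow above Green on 33.

Yellow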